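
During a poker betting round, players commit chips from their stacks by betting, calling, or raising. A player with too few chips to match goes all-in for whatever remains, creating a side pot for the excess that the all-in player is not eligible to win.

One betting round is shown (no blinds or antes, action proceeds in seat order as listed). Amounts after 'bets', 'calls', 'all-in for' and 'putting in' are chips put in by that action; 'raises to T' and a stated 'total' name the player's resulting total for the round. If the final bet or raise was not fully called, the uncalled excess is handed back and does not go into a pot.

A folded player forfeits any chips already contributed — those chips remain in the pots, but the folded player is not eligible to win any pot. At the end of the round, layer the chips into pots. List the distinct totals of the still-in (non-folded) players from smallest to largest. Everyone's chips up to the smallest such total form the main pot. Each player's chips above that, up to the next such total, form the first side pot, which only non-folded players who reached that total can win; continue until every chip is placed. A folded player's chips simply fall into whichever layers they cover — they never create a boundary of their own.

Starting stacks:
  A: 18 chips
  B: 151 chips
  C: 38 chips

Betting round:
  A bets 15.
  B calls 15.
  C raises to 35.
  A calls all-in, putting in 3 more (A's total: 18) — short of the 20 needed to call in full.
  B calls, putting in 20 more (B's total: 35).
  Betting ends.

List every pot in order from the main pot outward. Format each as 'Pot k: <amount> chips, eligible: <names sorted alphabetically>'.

Contributions: A=18, B=35, C=35
Pot levels (distinct totals of non-folded players): 18, 35
Layer 1-18: 18 each from A, B, C = 18*3 = 54 chips; eligible A, B, C
Layer 19-35: 17 each from B, C = 17*2 = 34 chips; eligible B, C

Pot 1: 54 chips, eligible: A, B, C
Pot 2: 34 chips, eligible: B, C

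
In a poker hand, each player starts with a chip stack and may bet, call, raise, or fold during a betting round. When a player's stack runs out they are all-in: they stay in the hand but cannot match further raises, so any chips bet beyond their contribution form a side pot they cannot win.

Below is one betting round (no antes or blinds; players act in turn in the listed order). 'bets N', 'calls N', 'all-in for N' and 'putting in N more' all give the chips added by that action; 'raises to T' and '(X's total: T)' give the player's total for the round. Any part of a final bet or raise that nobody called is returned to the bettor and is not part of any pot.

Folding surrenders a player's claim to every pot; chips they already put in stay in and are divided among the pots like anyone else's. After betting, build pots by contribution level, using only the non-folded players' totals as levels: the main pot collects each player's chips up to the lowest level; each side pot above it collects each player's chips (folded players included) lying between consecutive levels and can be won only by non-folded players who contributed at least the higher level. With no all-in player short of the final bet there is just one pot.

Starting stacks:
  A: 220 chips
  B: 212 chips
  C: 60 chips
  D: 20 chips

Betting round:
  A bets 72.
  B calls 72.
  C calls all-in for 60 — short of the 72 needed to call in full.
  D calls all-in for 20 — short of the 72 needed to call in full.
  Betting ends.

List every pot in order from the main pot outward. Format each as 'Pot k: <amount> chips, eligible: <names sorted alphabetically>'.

Contributions: A=72, B=72, C=60, D=20
Pot levels (distinct totals of non-folded players): 20, 60, 72
Layer 1-20: 20 each from A, B, C, D = 20*4 = 80 chips; eligible A, B, C, D
Layer 21-60: 40 each from A, B, C = 40*3 = 120 chips; eligible A, B, C
Layer 61-72: 12 each from A, B = 12*2 = 24 chips; eligible A, B

Pot 1: 80 chips, eligible: A, B, C, D
Pot 2: 120 chips, eligible: A, B, C
Pot 3: 24 chips, eligible: A, B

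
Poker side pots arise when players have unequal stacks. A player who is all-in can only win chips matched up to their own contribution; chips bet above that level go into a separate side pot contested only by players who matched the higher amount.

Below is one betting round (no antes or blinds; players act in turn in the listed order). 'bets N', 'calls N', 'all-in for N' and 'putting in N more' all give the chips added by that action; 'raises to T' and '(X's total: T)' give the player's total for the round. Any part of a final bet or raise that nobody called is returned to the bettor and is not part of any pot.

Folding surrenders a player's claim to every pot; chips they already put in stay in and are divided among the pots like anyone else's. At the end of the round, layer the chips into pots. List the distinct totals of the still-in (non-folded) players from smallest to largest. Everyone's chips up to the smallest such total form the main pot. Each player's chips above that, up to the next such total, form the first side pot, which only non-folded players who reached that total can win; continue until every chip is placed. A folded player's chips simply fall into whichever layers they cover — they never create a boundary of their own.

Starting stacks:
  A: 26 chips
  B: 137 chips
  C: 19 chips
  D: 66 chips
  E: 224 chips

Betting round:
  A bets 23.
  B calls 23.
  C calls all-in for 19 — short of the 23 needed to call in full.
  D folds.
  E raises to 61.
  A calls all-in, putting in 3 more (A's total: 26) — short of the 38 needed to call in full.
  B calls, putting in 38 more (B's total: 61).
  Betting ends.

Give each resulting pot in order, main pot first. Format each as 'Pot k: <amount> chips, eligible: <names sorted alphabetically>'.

Contributions: A=26, B=61, C=19, E=61
Folded: D
Pot levels (distinct totals of non-folded players): 19, 26, 61
Layer 1-19: 19 each from A, B, C, E = 19*4 = 76 chips; eligible A, B, C, E
Layer 20-26: 7 each from A, B, E = 7*3 = 21 chips; eligible A, B, E
Layer 27-61: 35 each from B, E = 35*2 = 70 chips; eligible B, E

Pot 1: 76 chips, eligible: A, B, C, E
Pot 2: 21 chips, eligible: A, B, E
Pot 3: 70 chips, eligible: B, E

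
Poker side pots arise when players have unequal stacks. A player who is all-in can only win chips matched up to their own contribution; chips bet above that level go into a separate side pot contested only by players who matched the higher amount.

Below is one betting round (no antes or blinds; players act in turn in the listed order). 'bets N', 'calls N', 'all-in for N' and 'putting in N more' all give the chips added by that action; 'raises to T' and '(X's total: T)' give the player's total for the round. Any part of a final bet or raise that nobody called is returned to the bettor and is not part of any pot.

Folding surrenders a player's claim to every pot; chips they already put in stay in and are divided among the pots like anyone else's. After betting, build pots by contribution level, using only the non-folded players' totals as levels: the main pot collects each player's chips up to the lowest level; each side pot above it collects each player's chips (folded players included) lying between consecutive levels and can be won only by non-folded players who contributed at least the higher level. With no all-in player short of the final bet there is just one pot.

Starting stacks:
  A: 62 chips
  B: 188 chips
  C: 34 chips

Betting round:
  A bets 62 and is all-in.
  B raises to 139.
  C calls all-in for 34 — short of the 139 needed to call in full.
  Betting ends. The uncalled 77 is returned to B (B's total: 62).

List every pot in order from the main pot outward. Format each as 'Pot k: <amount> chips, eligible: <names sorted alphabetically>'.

Contributions (after 77 returned to B): A=62, B=62, C=34
Pot levels (distinct totals of non-folded players): 34, 62
Layer 1-34: 34 each from A, B, C = 34*3 = 102 chips; eligible A, B, C
Layer 35-62: 28 each from A, B = 28*2 = 56 chips; eligible A, B

Pot 1: 102 chips, eligible: A, B, C
Pot 2: 56 chips, eligible: A, B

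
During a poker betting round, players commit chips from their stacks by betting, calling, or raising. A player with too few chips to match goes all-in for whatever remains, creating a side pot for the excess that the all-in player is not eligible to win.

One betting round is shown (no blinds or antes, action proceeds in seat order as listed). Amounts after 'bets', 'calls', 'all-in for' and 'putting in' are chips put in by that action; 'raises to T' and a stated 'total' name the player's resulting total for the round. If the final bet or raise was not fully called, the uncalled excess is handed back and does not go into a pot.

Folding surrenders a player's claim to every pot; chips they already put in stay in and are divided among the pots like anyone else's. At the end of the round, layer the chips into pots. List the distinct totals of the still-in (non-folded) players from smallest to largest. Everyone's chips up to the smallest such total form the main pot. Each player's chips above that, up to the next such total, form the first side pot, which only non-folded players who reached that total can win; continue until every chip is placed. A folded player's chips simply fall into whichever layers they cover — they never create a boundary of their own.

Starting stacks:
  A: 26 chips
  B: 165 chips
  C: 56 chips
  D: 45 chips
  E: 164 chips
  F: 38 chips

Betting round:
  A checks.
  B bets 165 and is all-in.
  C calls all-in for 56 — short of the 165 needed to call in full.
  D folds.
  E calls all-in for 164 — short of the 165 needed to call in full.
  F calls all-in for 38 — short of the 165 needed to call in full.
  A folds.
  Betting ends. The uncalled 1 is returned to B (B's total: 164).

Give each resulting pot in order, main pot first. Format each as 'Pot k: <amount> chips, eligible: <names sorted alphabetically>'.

Contributions (after 1 returned to B): B=164, C=56, E=164, F=38
Folded: A, D
Pot levels (distinct totals of non-folded players): 38, 56, 164
Layer 1-38: 38 each from B, C, E, F = 38*4 = 152 chips; eligible B, C, E, F
Layer 39-56: 18 each from B, C, E = 18*3 = 54 chips; eligible B, C, E
Layer 57-164: 108 each from B, E = 108*2 = 216 chips; eligible B, E

Pot 1: 152 chips, eligible: B, C, E, F
Pot 2: 54 chips, eligible: B, C, E
Pot 3: 216 chips, eligible: B, E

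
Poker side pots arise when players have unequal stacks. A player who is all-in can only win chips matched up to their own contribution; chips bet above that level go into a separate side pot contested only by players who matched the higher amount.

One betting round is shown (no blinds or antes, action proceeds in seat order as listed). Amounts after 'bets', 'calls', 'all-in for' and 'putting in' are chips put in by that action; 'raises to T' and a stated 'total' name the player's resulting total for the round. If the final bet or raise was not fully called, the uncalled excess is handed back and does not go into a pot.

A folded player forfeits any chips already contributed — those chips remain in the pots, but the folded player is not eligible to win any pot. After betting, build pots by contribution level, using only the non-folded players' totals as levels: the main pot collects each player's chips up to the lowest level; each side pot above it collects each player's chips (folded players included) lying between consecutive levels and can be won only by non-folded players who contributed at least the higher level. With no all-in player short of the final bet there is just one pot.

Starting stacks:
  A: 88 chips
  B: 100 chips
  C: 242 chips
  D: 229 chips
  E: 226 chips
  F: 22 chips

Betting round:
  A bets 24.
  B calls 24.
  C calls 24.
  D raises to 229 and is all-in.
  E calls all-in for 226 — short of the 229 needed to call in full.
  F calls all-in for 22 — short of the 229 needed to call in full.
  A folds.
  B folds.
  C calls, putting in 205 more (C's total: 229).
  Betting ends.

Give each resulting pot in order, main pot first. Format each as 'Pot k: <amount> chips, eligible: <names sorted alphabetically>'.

Contributions: A=24, B=24, C=229, D=229, E=226, F=22
Folded: A, B
Pot levels (distinct totals of non-folded players): 22, 226, 229
Layer 1-22: 22 each from A, B, C, D, E, F = 22*6 = 132 chips; eligible C, D, E, F
Layer 23-226: A 2 + B 2 + C 204 + D 204 + E 204 = 616 chips; eligible C, D, E
Layer 227-229: 3 each from C, D = 3*2 = 6 chips; eligible C, D

Pot 1: 132 chips, eligible: C, D, E, F
Pot 2: 616 chips, eligible: C, D, E
Pot 3: 6 chips, eligible: C, D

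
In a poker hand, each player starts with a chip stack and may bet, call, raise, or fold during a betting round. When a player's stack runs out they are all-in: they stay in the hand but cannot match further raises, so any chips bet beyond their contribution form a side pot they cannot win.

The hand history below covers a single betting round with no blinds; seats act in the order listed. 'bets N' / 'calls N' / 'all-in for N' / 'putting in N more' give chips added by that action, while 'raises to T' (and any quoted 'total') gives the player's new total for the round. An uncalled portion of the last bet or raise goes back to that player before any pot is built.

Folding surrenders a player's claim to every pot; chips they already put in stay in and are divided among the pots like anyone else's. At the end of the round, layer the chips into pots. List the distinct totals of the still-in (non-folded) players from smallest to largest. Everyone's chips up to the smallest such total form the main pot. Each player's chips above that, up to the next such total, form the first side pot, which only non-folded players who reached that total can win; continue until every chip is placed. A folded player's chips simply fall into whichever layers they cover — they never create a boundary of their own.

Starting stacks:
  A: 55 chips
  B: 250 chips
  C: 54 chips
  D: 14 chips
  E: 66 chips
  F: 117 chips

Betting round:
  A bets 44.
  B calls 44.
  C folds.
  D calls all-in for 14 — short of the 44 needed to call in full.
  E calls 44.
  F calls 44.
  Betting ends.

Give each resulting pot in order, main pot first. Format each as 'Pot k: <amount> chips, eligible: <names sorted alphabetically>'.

Pot 1: 70 chips, eligible: A, B, D, E, F
Pot 2: 120 chips, eligible: A, B, E, F

Derivation:
Contributions: A=44, B=44, D=14, E=44, F=44
Folded: C
Pot levels (distinct totals of non-folded players): 14, 44
Layer 1-14: 14 each from A, B, D, E, F = 14*5 = 70 chips; eligible A, B, D, E, F
Layer 15-44: 30 each from A, B, E, F = 30*4 = 120 chips; eligible A, B, E, F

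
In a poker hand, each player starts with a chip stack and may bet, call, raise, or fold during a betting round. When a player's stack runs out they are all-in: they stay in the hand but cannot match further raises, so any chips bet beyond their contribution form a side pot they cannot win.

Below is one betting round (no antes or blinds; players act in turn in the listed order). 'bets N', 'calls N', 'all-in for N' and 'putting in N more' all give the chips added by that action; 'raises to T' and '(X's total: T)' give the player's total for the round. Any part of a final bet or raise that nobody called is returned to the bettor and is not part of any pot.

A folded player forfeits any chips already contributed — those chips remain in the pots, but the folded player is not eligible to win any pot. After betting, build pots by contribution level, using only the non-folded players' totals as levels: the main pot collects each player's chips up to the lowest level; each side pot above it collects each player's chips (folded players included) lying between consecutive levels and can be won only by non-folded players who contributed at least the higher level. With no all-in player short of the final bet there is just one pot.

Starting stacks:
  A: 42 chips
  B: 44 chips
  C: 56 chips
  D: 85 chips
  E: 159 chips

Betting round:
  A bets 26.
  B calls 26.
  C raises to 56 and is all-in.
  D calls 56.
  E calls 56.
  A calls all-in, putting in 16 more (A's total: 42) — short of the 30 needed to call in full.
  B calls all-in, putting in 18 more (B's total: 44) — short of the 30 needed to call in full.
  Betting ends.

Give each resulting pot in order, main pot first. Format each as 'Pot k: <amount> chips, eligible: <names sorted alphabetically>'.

Pot 1: 210 chips, eligible: A, B, C, D, E
Pot 2: 8 chips, eligible: B, C, D, E
Pot 3: 36 chips, eligible: C, D, E

Derivation:
Contributions: A=42, B=44, C=56, D=56, E=56
Pot levels (distinct totals of non-folded players): 42, 44, 56
Layer 1-42: 42 each from A, B, C, D, E = 42*5 = 210 chips; eligible A, B, C, D, E
Layer 43-44: 2 each from B, C, D, E = 2*4 = 8 chips; eligible B, C, D, E
Layer 45-56: 12 each from C, D, E = 12*3 = 36 chips; eligible C, D, E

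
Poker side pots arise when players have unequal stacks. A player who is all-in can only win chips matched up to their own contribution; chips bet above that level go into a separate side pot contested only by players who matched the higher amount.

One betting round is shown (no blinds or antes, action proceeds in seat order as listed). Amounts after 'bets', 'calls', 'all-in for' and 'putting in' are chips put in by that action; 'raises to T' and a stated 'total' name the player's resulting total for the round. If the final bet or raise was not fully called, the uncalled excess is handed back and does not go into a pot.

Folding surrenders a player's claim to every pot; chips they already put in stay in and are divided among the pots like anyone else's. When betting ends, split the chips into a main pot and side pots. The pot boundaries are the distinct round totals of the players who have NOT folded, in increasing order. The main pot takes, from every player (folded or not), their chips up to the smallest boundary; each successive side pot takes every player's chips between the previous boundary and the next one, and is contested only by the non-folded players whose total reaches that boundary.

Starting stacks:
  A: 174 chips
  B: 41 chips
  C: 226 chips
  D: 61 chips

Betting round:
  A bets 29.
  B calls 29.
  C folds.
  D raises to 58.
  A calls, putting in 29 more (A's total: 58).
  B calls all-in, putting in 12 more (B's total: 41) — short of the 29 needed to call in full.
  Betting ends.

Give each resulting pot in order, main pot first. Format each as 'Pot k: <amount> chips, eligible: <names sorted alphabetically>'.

Contributions: A=58, B=41, D=58
Folded: C
Pot levels (distinct totals of non-folded players): 41, 58
Layer 1-41: 41 each from A, B, D = 41*3 = 123 chips; eligible A, B, D
Layer 42-58: 17 each from A, D = 17*2 = 34 chips; eligible A, D

Pot 1: 123 chips, eligible: A, B, D
Pot 2: 34 chips, eligible: A, D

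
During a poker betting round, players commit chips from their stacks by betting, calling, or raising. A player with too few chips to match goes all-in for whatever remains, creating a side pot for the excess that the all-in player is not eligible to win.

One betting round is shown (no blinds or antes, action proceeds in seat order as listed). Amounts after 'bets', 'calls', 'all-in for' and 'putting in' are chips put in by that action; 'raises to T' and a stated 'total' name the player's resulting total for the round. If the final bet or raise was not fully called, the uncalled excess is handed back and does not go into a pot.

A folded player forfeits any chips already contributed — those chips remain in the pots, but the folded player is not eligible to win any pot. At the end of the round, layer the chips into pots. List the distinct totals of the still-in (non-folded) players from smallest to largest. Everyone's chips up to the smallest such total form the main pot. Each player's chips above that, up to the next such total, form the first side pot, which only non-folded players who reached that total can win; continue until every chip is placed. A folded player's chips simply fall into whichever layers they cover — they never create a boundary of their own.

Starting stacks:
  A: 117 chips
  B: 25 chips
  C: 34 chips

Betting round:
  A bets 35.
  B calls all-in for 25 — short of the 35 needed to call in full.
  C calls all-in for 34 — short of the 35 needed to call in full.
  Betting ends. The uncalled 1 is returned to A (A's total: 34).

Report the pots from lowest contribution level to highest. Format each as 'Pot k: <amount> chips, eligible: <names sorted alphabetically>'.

Pot 1: 75 chips, eligible: A, B, C
Pot 2: 18 chips, eligible: A, C

Derivation:
Contributions (after 1 returned to A): A=34, B=25, C=34
Pot levels (distinct totals of non-folded players): 25, 34
Layer 1-25: 25 each from A, B, C = 25*3 = 75 chips; eligible A, B, C
Layer 26-34: 9 each from A, C = 9*2 = 18 chips; eligible A, C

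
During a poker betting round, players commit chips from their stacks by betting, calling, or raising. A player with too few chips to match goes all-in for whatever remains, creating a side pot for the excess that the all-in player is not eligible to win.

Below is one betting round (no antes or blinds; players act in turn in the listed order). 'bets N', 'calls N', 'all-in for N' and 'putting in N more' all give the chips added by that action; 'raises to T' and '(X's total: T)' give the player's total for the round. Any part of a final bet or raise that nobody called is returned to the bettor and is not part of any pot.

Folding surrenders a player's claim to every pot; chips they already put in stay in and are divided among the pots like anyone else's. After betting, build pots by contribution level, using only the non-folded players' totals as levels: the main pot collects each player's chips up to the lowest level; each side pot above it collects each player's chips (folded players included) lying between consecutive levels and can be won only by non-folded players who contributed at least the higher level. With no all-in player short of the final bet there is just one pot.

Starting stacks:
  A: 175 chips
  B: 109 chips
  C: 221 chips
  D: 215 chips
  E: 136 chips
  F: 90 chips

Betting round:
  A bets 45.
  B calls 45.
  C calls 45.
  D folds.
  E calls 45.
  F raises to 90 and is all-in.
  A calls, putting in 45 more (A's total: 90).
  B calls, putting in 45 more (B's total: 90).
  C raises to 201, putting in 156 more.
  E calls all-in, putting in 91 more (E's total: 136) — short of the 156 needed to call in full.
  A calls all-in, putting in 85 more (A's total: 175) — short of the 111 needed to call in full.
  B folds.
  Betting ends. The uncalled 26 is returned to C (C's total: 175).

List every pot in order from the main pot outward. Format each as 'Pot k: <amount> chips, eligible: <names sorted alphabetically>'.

Contributions (after 26 returned to C): A=175, B=90, C=175, E=136, F=90
Folded: B, D
Pot levels (distinct totals of non-folded players): 90, 136, 175
Layer 1-90: 90 each from A, B, C, E, F = 90*5 = 450 chips; eligible A, C, E, F
Layer 91-136: 46 each from A, C, E = 46*3 = 138 chips; eligible A, C, E
Layer 137-175: 39 each from A, C = 39*2 = 78 chips; eligible A, C

Pot 1: 450 chips, eligible: A, C, E, F
Pot 2: 138 chips, eligible: A, C, E
Pot 3: 78 chips, eligible: A, C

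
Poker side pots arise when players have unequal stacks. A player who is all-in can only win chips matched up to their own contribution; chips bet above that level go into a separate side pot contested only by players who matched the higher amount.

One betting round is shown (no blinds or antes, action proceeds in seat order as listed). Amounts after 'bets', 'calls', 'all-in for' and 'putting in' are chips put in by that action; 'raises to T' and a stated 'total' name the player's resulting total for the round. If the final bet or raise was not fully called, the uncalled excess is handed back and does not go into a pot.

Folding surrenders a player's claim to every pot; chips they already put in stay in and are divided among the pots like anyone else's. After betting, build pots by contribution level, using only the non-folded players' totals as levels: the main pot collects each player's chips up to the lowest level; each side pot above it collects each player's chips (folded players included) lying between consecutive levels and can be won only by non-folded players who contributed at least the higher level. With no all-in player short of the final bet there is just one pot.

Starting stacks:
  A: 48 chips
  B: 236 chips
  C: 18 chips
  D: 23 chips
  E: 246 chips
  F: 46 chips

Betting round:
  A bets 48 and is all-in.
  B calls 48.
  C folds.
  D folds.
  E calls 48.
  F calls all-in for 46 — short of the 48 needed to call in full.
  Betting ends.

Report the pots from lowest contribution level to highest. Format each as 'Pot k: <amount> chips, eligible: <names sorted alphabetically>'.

Contributions: A=48, B=48, E=48, F=46
Folded: C, D
Pot levels (distinct totals of non-folded players): 46, 48
Layer 1-46: 46 each from A, B, E, F = 46*4 = 184 chips; eligible A, B, E, F
Layer 47-48: 2 each from A, B, E = 2*3 = 6 chips; eligible A, B, E

Pot 1: 184 chips, eligible: A, B, E, F
Pot 2: 6 chips, eligible: A, B, E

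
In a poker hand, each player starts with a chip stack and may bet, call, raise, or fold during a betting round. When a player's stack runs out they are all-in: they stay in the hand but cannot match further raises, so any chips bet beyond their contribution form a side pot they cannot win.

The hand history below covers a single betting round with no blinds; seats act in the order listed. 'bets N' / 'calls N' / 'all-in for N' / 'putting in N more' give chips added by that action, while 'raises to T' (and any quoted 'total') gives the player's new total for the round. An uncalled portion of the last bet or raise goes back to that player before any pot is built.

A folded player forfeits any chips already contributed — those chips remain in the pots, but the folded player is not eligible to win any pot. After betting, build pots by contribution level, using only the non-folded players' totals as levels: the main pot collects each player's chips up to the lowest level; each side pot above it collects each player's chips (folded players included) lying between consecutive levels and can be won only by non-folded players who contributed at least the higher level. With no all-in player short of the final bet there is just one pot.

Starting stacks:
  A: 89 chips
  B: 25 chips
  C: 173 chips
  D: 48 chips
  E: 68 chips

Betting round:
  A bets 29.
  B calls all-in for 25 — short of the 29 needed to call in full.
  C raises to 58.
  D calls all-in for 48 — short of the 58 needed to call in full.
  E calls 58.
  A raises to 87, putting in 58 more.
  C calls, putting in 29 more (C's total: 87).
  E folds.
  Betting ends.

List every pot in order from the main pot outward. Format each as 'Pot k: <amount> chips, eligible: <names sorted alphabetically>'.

Contributions: A=87, B=25, C=87, D=48, E=58
Folded: E
Pot levels (distinct totals of non-folded players): 25, 48, 87
Layer 1-25: 25 each from A, B, C, D, E = 25*5 = 125 chips; eligible A, B, C, D
Layer 26-48: 23 each from A, C, D, E = 23*4 = 92 chips; eligible A, C, D
Layer 49-87: A 39 + C 39 + E 10 = 88 chips; eligible A, C

Pot 1: 125 chips, eligible: A, B, C, D
Pot 2: 92 chips, eligible: A, C, D
Pot 3: 88 chips, eligible: A, C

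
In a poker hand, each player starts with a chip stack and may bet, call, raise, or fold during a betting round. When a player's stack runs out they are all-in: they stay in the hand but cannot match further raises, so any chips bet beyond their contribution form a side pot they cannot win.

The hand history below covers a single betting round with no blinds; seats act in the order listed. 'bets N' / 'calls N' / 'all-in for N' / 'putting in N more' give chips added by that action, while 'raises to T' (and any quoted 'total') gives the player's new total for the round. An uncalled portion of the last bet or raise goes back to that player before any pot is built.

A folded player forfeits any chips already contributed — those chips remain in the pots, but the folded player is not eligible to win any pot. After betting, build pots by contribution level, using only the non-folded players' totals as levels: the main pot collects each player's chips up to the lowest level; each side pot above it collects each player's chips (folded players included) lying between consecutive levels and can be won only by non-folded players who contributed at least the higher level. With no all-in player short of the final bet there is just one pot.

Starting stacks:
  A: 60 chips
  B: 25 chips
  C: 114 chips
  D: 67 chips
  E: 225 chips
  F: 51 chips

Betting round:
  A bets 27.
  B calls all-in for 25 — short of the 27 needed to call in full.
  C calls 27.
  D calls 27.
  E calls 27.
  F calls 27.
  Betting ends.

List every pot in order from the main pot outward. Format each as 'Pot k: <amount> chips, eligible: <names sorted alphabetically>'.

Pot 1: 150 chips, eligible: A, B, C, D, E, F
Pot 2: 10 chips, eligible: A, C, D, E, F

Derivation:
Contributions: A=27, B=25, C=27, D=27, E=27, F=27
Pot levels (distinct totals of non-folded players): 25, 27
Layer 1-25: 25 each from A, B, C, D, E, F = 25*6 = 150 chips; eligible A, B, C, D, E, F
Layer 26-27: 2 each from A, C, D, E, F = 2*5 = 10 chips; eligible A, C, D, E, F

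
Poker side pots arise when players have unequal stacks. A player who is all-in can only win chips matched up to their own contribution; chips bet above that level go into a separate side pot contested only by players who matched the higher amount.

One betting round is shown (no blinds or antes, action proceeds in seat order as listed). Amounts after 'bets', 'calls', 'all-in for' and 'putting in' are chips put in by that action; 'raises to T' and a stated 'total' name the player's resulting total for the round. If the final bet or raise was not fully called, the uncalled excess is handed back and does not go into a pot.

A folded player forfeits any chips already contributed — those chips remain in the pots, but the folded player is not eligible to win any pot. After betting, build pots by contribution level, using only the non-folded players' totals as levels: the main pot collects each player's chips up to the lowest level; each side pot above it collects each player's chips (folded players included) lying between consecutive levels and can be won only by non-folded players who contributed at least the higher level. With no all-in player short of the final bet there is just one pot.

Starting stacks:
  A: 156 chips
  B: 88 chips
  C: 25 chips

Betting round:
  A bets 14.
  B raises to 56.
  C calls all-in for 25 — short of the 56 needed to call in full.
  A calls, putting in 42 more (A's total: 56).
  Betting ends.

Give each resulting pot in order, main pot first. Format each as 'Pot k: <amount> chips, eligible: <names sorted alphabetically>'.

Pot 1: 75 chips, eligible: A, B, C
Pot 2: 62 chips, eligible: A, B

Derivation:
Contributions: A=56, B=56, C=25
Pot levels (distinct totals of non-folded players): 25, 56
Layer 1-25: 25 each from A, B, C = 25*3 = 75 chips; eligible A, B, C
Layer 26-56: 31 each from A, B = 31*2 = 62 chips; eligible A, B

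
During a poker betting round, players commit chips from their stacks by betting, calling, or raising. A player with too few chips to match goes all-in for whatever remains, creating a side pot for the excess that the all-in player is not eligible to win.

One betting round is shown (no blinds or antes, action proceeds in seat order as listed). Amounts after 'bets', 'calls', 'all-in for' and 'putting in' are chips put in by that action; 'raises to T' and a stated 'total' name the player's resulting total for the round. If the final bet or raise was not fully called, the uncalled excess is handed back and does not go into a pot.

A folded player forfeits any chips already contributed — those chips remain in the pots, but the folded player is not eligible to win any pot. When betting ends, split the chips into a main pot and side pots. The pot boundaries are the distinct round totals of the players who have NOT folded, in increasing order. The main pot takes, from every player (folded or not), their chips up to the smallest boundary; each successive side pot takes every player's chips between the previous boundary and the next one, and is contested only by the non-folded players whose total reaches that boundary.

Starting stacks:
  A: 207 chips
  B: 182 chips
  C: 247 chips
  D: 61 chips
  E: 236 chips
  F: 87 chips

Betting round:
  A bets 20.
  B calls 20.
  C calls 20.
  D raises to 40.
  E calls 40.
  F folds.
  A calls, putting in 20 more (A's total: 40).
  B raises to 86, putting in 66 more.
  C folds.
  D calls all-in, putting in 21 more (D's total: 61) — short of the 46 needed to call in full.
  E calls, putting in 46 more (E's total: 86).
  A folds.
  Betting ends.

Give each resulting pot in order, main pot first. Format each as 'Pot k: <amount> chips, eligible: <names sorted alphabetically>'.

Contributions: A=40, B=86, C=20, D=61, E=86
Folded: A, C, F
Pot levels (distinct totals of non-folded players): 61, 86
Layer 1-61: A 40 + B 61 + C 20 + D 61 + E 61 = 243 chips; eligible B, D, E
Layer 62-86: 25 each from B, E = 25*2 = 50 chips; eligible B, E

Pot 1: 243 chips, eligible: B, D, E
Pot 2: 50 chips, eligible: B, E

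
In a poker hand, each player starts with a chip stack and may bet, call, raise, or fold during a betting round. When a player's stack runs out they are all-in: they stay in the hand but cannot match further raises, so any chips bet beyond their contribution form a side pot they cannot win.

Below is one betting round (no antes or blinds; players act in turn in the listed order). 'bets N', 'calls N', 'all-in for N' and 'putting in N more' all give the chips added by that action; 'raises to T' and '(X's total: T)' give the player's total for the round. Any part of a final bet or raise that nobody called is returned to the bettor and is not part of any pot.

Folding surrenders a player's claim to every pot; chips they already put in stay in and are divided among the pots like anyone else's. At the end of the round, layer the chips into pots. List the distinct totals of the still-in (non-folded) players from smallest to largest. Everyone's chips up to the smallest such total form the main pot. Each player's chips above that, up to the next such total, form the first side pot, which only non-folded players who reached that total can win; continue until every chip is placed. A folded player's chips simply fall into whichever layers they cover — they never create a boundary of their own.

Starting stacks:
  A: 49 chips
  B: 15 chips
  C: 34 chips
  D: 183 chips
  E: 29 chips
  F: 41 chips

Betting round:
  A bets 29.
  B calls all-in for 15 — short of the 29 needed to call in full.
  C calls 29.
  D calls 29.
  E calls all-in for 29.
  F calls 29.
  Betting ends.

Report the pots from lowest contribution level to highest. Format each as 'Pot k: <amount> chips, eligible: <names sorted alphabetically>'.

Pot 1: 90 chips, eligible: A, B, C, D, E, F
Pot 2: 70 chips, eligible: A, C, D, E, F

Derivation:
Contributions: A=29, B=15, C=29, D=29, E=29, F=29
Pot levels (distinct totals of non-folded players): 15, 29
Layer 1-15: 15 each from A, B, C, D, E, F = 15*6 = 90 chips; eligible A, B, C, D, E, F
Layer 16-29: 14 each from A, C, D, E, F = 14*5 = 70 chips; eligible A, C, D, E, F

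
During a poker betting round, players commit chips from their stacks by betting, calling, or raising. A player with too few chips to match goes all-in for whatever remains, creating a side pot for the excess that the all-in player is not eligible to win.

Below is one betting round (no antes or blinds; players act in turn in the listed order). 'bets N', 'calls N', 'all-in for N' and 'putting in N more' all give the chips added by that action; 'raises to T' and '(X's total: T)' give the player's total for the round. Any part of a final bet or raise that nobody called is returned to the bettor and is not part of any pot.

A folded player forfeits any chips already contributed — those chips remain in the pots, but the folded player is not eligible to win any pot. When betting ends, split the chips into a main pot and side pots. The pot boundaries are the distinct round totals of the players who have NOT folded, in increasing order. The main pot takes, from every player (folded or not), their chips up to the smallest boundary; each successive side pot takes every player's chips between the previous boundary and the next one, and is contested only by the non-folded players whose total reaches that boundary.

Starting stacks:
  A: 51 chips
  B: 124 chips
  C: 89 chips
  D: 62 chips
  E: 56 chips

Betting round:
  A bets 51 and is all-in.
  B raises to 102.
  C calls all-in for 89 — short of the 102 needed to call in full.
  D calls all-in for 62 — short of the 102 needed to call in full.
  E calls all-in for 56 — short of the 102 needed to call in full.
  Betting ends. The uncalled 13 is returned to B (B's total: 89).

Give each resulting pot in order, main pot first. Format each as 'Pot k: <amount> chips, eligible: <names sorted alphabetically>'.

Contributions (after 13 returned to B): A=51, B=89, C=89, D=62, E=56
Pot levels (distinct totals of non-folded players): 51, 56, 62, 89
Layer 1-51: 51 each from A, B, C, D, E = 51*5 = 255 chips; eligible A, B, C, D, E
Layer 52-56: 5 each from B, C, D, E = 5*4 = 20 chips; eligible B, C, D, E
Layer 57-62: 6 each from B, C, D = 6*3 = 18 chips; eligible B, C, D
Layer 63-89: 27 each from B, C = 27*2 = 54 chips; eligible B, C

Pot 1: 255 chips, eligible: A, B, C, D, E
Pot 2: 20 chips, eligible: B, C, D, E
Pot 3: 18 chips, eligible: B, C, D
Pot 4: 54 chips, eligible: B, C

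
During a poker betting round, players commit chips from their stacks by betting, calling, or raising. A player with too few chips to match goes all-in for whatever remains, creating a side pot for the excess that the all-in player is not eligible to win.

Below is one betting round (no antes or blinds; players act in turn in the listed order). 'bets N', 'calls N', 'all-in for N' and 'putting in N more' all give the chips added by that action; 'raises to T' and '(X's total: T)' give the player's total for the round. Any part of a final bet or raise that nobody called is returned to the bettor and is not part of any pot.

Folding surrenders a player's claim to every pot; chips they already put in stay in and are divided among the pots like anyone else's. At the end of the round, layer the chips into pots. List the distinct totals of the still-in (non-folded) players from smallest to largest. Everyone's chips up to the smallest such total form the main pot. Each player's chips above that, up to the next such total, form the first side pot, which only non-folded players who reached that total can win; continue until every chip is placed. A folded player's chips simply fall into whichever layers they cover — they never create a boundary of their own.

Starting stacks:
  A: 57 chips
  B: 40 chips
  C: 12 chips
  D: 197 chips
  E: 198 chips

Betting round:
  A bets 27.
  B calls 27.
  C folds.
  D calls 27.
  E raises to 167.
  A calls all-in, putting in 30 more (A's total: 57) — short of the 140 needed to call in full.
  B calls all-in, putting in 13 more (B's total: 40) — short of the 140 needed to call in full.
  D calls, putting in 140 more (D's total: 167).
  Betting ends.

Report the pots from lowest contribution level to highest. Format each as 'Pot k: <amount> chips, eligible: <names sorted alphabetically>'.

Contributions: A=57, B=40, D=167, E=167
Folded: C
Pot levels (distinct totals of non-folded players): 40, 57, 167
Layer 1-40: 40 each from A, B, D, E = 40*4 = 160 chips; eligible A, B, D, E
Layer 41-57: 17 each from A, D, E = 17*3 = 51 chips; eligible A, D, E
Layer 58-167: 110 each from D, E = 110*2 = 220 chips; eligible D, E

Pot 1: 160 chips, eligible: A, B, D, E
Pot 2: 51 chips, eligible: A, D, E
Pot 3: 220 chips, eligible: D, E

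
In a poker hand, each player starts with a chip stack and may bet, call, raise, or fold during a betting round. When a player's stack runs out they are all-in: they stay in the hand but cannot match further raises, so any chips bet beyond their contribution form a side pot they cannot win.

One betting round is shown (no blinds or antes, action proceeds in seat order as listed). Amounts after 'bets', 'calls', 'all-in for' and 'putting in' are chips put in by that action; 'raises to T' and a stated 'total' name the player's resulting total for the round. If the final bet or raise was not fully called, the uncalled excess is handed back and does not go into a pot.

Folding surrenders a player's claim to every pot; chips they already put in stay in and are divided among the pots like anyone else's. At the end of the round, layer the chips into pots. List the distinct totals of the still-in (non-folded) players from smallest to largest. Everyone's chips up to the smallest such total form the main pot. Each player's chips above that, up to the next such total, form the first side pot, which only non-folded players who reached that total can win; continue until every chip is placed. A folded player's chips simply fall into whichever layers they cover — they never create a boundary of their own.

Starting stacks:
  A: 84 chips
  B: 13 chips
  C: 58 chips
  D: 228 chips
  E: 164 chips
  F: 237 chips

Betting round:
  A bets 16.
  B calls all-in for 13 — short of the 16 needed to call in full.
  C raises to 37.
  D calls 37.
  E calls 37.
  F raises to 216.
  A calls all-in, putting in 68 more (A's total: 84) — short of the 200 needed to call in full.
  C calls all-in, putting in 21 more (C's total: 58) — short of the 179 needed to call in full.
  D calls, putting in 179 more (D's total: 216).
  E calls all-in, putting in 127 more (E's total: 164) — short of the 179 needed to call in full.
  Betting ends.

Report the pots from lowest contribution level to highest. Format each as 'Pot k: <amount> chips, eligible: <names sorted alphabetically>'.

Contributions: A=84, B=13, C=58, D=216, E=164, F=216
Pot levels (distinct totals of non-folded players): 13, 58, 84, 164, 216
Layer 1-13: 13 each from A, B, C, D, E, F = 13*6 = 78 chips; eligible A, B, C, D, E, F
Layer 14-58: 45 each from A, C, D, E, F = 45*5 = 225 chips; eligible A, C, D, E, F
Layer 59-84: 26 each from A, D, E, F = 26*4 = 104 chips; eligible A, D, E, F
Layer 85-164: 80 each from D, E, F = 80*3 = 240 chips; eligible D, E, F
Layer 165-216: 52 each from D, F = 52*2 = 104 chips; eligible D, F

Pot 1: 78 chips, eligible: A, B, C, D, E, F
Pot 2: 225 chips, eligible: A, C, D, E, F
Pot 3: 104 chips, eligible: A, D, E, F
Pot 4: 240 chips, eligible: D, E, F
Pot 5: 104 chips, eligible: D, F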